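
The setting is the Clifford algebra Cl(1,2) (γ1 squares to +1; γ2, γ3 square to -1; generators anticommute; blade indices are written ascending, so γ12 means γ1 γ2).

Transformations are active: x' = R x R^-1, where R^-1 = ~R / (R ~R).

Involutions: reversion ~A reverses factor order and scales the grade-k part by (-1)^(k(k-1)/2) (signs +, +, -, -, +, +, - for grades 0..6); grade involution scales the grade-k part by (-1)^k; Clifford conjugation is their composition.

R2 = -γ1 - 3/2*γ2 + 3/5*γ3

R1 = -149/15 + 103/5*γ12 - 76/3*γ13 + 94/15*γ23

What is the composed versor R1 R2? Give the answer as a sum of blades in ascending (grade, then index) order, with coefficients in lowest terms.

Distribute over the terms of R2 (each basis-blade product reordered to ascending indices, repeated generators contracted through their squares):
R1 (-γ1) = 149/15*γ1 + 103/5*γ2 - 76/3*γ3 - 94/15*γ123
R1 (-3/2*γ2) = 309/10*γ1 + 149/10*γ2 - 47/5*γ3 - 38*γ123
R1 (3/5*γ3) = 76/5*γ1 - 94/25*γ2 - 149/25*γ3 + 309/25*γ123
Summing the partial products and collecting blades:
Answer: 1681/30*γ1 + 1587/50*γ2 - 3052/75*γ3 - 2393/75*γ123


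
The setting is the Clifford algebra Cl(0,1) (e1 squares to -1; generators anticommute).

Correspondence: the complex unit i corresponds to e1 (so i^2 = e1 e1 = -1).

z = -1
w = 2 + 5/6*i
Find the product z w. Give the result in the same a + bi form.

In blades: z = -1, w = 2 + 5/6*e1.
Distribute z over w term by term (generator squares from the signature, products reordered to ascending indices): (-1)*w = -2 - 5/6*e1.
Sum: -2 - 5/6*e1; translating back through the correspondence:
Answer: -2 - 5/6*i


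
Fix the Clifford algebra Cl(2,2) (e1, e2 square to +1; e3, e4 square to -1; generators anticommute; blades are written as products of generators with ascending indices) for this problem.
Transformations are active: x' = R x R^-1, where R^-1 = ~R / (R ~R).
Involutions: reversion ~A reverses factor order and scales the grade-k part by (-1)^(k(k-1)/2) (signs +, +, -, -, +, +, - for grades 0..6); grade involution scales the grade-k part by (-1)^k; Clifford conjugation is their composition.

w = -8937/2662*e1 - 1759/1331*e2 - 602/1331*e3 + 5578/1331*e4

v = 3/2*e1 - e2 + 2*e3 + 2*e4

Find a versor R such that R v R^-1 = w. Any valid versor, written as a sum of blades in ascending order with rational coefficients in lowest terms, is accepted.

Sketch: the shared square -19/4 makes R = v + w = -2472/1331*e1 - 3090/1331*e2 + 2060/1331*e3 + 8240/1331*e4 the natural versor; its sandwich fixes that direction, negates (v - w)/2, and sends v to w.
Answer: -2472/1331*e1 - 3090/1331*e2 + 2060/1331*e3 + 8240/1331*e4


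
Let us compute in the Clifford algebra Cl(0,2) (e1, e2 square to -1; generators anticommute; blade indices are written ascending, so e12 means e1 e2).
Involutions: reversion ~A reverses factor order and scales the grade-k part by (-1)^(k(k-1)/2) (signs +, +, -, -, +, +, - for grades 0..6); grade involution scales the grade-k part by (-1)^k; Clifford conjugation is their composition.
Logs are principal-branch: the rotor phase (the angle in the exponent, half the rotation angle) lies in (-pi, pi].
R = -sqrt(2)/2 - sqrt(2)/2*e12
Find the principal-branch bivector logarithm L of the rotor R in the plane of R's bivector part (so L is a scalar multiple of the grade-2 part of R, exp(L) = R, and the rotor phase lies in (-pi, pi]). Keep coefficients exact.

The scalar part of R is -sqrt(2)/2, which fixes the principal-branch rotor phase; the unit plane is then the bivector part divided by the sine of that phase, and L is that plane scaled by the phase.
Concretely: cos(phase) = -sqrt(2)/2 gives phase = ±3*pi/4, and since phase/sin(phase) is even the sign is immaterial: L = (phase/sin(phase)) * <R>_2 = (3*sqrt(2)*pi/4) * <R>_2.
Answer: -3*pi/4*e12


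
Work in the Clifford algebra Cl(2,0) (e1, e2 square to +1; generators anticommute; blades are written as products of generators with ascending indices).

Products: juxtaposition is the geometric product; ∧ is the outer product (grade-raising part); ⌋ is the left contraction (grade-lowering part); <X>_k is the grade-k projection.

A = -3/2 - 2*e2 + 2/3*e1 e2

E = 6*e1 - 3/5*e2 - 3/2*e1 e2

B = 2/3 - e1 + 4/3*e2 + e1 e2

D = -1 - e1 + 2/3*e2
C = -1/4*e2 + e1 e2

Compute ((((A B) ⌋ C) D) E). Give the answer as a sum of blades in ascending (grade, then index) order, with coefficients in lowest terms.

step 1: -13/3 + 79/18*e1 - 8/3*e2 - 55/18*e1 e2
step 2: 67/18 + 8/3*e1 + 197/36*e2 - 13/3*e1 e2
step 3: -74/27 - 167/18*e1 - 791/108*e2 + 139/12*e1 e2
step 4: -12203/360 - 12377/360*e1 - 9709/180*e2 + 2413/45*e1 e2
Answer: -12203/360 - 12377/360*e1 - 9709/180*e2 + 2413/45*e1 e2


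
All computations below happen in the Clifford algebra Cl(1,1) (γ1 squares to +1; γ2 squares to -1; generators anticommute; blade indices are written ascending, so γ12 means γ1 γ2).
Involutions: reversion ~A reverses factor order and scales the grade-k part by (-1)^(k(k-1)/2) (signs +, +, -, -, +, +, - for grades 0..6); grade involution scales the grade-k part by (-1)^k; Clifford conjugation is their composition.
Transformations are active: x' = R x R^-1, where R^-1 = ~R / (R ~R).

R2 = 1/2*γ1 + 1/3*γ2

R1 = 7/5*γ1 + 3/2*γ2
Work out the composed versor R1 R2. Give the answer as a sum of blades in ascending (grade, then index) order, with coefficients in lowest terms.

Distribute over the terms of R1 (each basis-blade product reordered to ascending indices, repeated generators contracted through their squares):
(7/5*γ1) R2 = 7/10 + 7/15*γ12
(3/2*γ2) R2 = -1/2 - 3/4*γ12
Summing the partial products and collecting blades:
Answer: 1/5 - 17/60*γ12


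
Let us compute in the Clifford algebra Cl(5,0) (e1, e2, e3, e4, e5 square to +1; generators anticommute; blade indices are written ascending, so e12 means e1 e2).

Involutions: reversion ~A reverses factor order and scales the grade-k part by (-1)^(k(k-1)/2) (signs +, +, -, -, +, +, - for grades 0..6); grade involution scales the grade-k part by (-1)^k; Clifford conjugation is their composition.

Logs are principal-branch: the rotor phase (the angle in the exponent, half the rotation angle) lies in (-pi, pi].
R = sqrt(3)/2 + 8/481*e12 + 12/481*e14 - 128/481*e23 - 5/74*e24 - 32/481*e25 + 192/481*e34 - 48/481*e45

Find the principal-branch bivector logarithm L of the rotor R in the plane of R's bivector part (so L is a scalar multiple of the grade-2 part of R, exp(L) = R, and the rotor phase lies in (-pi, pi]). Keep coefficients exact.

The scalar part of R is sqrt(3)/2, and that scalar determines the rotor phase on the principal branch; recovering the unit plane as bivector-part over sine of the phase gives L = phase * plane.
Concretely: cos(phase) = sqrt(3)/2 gives phase = ±pi/6, and since phase/sin(phase) is even the sign is immaterial: L = (phase/sin(phase)) * <R>_2 = (pi/3) * <R>_2.
Answer: 8*pi/1443*e12 + 4*pi/481*e14 - 128*pi/1443*e23 - 5*pi/222*e24 - 32*pi/1443*e25 + 64*pi/481*e34 - 16*pi/481*e45


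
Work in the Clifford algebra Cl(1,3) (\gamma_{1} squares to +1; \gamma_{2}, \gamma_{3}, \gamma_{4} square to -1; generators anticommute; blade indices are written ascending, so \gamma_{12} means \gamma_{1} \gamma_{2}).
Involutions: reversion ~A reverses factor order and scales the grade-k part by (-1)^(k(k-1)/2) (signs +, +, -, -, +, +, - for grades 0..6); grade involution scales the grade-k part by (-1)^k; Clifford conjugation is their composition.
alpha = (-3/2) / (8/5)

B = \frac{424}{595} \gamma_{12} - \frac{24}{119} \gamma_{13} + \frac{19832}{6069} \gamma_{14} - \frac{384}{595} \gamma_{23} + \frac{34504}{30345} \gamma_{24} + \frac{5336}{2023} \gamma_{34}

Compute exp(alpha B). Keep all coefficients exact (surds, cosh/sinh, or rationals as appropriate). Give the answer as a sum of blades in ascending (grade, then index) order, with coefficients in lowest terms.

B^2 term by term: the squares give (\frac{424}{595})^2*(\gamma_{12})^2 + (-\frac{24}{119})^2*(\gamma_{13})^2 + (\frac{19832}{6069})^2*(\gamma_{14})^2 + (-\frac{384}{595})^2*(\gamma_{23})^2 + (\frac{34504}{30345})^2*(\gamma_{24})^2 + (\frac{5336}{2023})^2*(\gamma_{34})^2 = \frac{179776}{354025}*(+1) + \frac{576}{14161}*(+1) + \frac{393308224}{36832761}*(+1) + \frac{147456}{354025}*(-1) + \frac{1190526016}{920819025}*(-1) + \frac{28472896}{4092529}*(-1) = \frac{64}{25} (each basis 2-blade squares to minus the product of its generators' squares); cross terms between blades sharing an index anticommute and cancel; the commuting (index-disjoint) pairs give grade-4 terms 2*c*c'*(blade product), which cancel blade by blade — \gamma_{1234}: \frac{4524928}{1203685} + \frac{552064}{1203685} - \frac{5076992}{1203685} = 0 — confirming B is simple. So B^2 = \frac{64}{25}.
B^2 = \frac{64}{25} — the series telescopes hyperbolically here: l = \frac{8}{5}, alpha*l = - \frac{3}{2}, so exp(alpha B) = cosh(- \frac{3}{2}) + (sinh(- \frac{3}{2})/(\frac{8}{5}))*B = \cosh{\left(\frac{3}{2} \right)} + (- \frac{5 \sinh{\left(\frac{3}{2} \right)}}{8})*B.
Answer: \cosh{\left(\frac{3}{2} \right)} - \frac{53 \sinh{\left(\frac{3}{2} \right)}}{119} \gamma_{12} + \frac{15 \sinh{\left(\frac{3}{2} \right)}}{119} \gamma_{13} - \frac{12395 \sinh{\left(\frac{3}{2} \right)}}{6069} \gamma_{14} + \frac{48 \sinh{\left(\frac{3}{2} \right)}}{119} \gamma_{23} - \frac{4313 \sinh{\left(\frac{3}{2} \right)}}{6069} \gamma_{24} - \frac{3335 \sinh{\left(\frac{3}{2} \right)}}{2023} \gamma_{34}


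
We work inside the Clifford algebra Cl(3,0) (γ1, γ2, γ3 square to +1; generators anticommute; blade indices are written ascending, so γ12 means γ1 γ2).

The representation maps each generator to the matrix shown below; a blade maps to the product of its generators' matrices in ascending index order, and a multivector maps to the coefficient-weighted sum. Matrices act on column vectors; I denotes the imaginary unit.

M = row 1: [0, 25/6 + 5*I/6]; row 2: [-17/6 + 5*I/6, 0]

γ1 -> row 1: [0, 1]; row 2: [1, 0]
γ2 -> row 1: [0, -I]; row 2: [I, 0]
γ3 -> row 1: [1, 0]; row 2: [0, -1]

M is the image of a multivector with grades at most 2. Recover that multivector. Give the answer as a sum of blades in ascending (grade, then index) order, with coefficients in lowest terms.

Method: 1, rho(γ1), rho(γ2), rho(γ3) form a trace-orthogonal basis of the 2x2 complex matrices (tr(X Y) = 2 if X = Y, else 0), so M = m0*1 + m1*rho(γ1) + m2*rho(γ2) + m3*rho(γ3) with m0 = tr(M)/2 = 0, m1 = tr(M rho(γ1))/2 = 2/3 + 5*I/6, m2 = tr(M rho(γ2))/2 = 7*I/2, m3 = tr(M rho(γ3))/2 = 0.
Multiplying table entries, the bivector images are rho(γ12) = I*rho(γ3), rho(γ13) = -I*rho(γ2), rho(γ23) = I*rho(γ1); with real blade coefficients the real parts of m0..m3 are the coefficients of 1, γ1, γ2, γ3 and the imaginary parts give the bivectors (γ23: Im m1, γ13: -Im m2, γ12: Im m3).
Answer: 2/3*γ1 - 7/2*γ13 + 5/6*γ23


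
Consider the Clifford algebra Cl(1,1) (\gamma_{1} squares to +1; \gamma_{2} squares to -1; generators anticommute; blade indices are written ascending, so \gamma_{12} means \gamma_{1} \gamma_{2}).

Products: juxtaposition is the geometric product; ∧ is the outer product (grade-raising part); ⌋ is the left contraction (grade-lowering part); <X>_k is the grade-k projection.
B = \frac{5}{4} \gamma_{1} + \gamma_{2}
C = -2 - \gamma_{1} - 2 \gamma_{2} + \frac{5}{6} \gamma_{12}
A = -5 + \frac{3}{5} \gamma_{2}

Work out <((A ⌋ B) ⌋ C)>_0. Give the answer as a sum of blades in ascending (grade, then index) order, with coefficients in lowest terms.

step 1: -\frac{3}{5} - \frac{25}{4} \gamma_{1} - 5 \gamma_{2}
step 2: -\frac{51}{20} - \frac{107}{30} \gamma_{1} - \frac{481}{120} \gamma_{2} - \frac{1}{2} \gamma_{12}
step 3: -\frac{51}{20}
Answer: -\frac{51}{20}


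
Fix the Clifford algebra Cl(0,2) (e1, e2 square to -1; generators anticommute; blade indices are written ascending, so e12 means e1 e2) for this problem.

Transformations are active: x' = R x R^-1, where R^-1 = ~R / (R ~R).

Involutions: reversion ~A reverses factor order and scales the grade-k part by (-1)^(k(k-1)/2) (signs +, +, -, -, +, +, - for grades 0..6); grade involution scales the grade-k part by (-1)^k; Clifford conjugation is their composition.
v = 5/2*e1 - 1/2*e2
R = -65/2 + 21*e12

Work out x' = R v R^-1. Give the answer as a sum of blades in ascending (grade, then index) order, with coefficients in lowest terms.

~R = -65/2 - 21*e12, and R ~R = 5989/4, so R^-1 = ~R / (5989/4).
R v = -283/4*e1 + 275/4*e2
Answer: 6845/11978*e1 - 29761/11978*e2


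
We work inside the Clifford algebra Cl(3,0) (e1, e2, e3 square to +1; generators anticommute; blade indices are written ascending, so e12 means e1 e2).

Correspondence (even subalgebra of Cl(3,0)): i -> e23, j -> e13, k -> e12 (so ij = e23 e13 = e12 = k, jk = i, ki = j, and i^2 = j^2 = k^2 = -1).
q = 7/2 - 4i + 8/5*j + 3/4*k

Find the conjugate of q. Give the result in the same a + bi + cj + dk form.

In blades: q = 7/2 + 3/4*e12 + 8/5*e13 - 4*e23.
Quaternion conjugation is reversion on the even subalgebra: the scalar is fixed and every grade-2 blade flips sign, giving 7/2 - 3/4*e12 - 8/5*e13 + 4*e23; translating back:
Answer: 7/2 + 4i - 8/5*j - 3/4*k


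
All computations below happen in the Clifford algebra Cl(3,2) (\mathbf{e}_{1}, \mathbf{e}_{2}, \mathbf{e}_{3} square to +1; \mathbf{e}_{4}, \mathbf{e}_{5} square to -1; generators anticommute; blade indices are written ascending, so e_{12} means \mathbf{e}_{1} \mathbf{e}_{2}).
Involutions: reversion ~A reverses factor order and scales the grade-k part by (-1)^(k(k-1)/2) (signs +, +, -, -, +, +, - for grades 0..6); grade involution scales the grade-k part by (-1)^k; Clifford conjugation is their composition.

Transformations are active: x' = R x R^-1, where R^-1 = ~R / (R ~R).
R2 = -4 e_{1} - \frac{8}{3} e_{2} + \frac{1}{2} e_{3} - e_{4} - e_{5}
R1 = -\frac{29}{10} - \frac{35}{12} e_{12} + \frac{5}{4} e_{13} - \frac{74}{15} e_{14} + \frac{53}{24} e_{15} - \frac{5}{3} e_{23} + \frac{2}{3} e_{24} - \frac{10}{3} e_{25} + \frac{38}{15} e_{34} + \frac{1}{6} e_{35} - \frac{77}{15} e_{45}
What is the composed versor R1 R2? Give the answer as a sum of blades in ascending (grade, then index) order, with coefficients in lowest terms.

Distribute over the terms of R2 (each basis-blade product reordered to ascending indices, repeated generators contracted through their squares):
R1 (-4 e_{1}) = \frac{58}{5} e_{1} - \frac{35}{3} e_{2} + 5 e_{3} - \frac{296}{15} e_{4} + \frac{53}{6} e_{5} + \frac{20}{3} e_{123} - \frac{8}{3} e_{124} + \frac{40}{3} e_{125} - \frac{152}{15} e_{134} - \frac{2}{3} e_{135} + \frac{308}{15} e_{145}
R1 (-\frac{8}{3} e_{2}) = \frac{70}{9} e_{1} + \frac{116}{15} e_{2} - \frac{40}{9} e_{3} + \frac{16}{9} e_{4} - \frac{80}{9} e_{5} + \frac{10}{3} e_{123} - \frac{592}{45} e_{124} + \frac{53}{9} e_{125} - \frac{304}{45} e_{234} - \frac{4}{9} e_{235} + \frac{616}{45} e_{245}
R1 (\frac{1}{2} e_{3}) = \frac{5}{8} e_{1} - \frac{5}{6} e_{2} - \frac{29}{20} e_{3} - \frac{19}{15} e_{4} - \frac{1}{12} e_{5} - \frac{35}{24} e_{123} + \frac{37}{15} e_{134} - \frac{53}{48} e_{135} - \frac{1}{3} e_{234} + \frac{5}{3} e_{235} - \frac{77}{30} e_{345}
R1 (-e_{4}) = -\frac{74}{15} e_{1} + \frac{2}{3} e_{2} + \frac{38}{15} e_{3} + \frac{29}{10} e_{4} + \frac{77}{15} e_{5} + \frac{35}{12} e_{124} - \frac{5}{4} e_{134} + \frac{53}{24} e_{145} + \frac{5}{3} e_{234} - \frac{10}{3} e_{245} + \frac{1}{6} e_{345}
R1 (-e_{5}) = \frac{53}{24} e_{1} - \frac{10}{3} e_{2} + \frac{1}{6} e_{3} - \frac{77}{15} e_{4} + \frac{29}{10} e_{5} + \frac{35}{12} e_{125} - \frac{5}{4} e_{135} + \frac{74}{15} e_{145} + \frac{5}{3} e_{235} - \frac{2}{3} e_{245} - \frac{38}{15} e_{345}
Summing the partial products and collecting blades:
Answer: \frac{311}{18} e_{1} - \frac{223}{30} e_{2} + \frac{65}{36} e_{3} - \frac{1931}{90} e_{4} + \frac{1421}{180} e_{5} + \frac{205}{24} e_{123} - \frac{2323}{180} e_{124} + \frac{797}{36} e_{125} - \frac{107}{12} e_{134} - \frac{145}{48} e_{135} + \frac{1107}{40} e_{145} - \frac{244}{45} e_{234} + \frac{26}{9} e_{235} + \frac{436}{45} e_{245} - \frac{74}{15} e_{345}


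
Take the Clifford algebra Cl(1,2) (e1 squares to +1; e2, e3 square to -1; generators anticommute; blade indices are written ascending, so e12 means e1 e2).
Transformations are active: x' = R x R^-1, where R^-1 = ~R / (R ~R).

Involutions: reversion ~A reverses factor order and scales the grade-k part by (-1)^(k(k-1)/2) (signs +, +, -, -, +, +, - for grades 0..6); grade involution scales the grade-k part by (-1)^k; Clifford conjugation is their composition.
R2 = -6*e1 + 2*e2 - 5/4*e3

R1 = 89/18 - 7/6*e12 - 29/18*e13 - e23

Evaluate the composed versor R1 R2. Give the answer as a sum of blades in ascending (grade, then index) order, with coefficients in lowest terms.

Distribute over the terms of R2 (each basis-blade product reordered to ascending indices, repeated generators contracted through their squares):
R1 (-6*e1) = -89/3*e1 - 7*e2 - 29/3*e3 + 6*e123
R1 (2*e2) = 7/3*e1 + 89/9*e2 - 2*e3 + 29/9*e123
R1 (-5/4*e3) = -145/72*e1 - 5/4*e2 - 445/72*e3 + 35/24*e123
Summing the partial products and collecting blades:
Answer: -2113/72*e1 + 59/36*e2 - 1285/72*e3 + 769/72*e123


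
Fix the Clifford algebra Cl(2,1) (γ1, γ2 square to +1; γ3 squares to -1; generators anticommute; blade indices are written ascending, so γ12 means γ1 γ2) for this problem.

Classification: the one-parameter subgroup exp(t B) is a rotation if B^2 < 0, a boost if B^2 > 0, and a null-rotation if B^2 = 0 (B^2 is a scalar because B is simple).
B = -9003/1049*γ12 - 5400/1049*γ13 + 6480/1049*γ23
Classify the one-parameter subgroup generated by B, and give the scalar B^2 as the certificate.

B^2 term by term: the squares give (-9003/1049)^2*(γ12)^2 + (-5400/1049)^2*(γ13)^2 + (6480/1049)^2*(γ23)^2 = 81054009/1100401*(-1) + 29160000/1100401*(+1) + 41990400/1100401*(+1) = -9 (each basis 2-blade squares to minus the product of its generators' squares); cross terms between blades sharing an index anticommute and cancel. So B^2 = -9.
Answer: rotation, certificate B^2 = -9. Why this suffices: the scalar -9 survives any versor conjugation, so its sign alone determines the class however B is presented.


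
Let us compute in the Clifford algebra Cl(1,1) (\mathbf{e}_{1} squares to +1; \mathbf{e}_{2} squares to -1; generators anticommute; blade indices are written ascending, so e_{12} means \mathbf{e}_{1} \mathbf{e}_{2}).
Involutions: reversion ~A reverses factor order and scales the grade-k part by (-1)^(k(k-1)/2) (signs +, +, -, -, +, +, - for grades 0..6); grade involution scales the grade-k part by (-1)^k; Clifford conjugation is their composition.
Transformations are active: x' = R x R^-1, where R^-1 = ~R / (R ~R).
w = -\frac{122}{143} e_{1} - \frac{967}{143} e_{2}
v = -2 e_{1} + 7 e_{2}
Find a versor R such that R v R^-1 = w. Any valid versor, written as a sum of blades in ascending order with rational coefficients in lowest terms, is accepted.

Since q(v) = q(w) = -45, the sum R = v + w = -\frac{408}{143} e_{1} + \frac{34}{143} e_{2} does the job whenever invertible.
Answer: -\frac{408}{143} e_{1} + \frac{34}{143} e_{2}


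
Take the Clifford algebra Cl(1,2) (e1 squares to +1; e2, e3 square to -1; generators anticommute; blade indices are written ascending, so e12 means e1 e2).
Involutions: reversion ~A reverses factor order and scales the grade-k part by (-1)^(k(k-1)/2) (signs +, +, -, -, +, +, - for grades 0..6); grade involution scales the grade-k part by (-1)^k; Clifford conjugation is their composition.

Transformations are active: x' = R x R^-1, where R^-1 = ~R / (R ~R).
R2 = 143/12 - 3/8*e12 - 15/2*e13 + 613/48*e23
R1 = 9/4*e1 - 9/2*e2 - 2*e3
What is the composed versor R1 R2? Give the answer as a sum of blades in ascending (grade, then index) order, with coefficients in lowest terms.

Distribute over the terms of R1 (each basis-blade product reordered to ascending indices, repeated generators contracted through their squares):
(9/4*e1) R2 = 429/16*e1 - 27/32*e2 - 135/8*e3 + 1839/64*e123
(-9/2*e2) R2 = 27/16*e1 - 429/8*e2 + 1839/32*e3 - 135/4*e123
(-2*e3) R2 = 15*e1 - 613/24*e2 - 143/6*e3 + 3/4*e123
Summing the partial products and collecting blades:
Answer: 87/2*e1 - 7681/96*e2 + 1609/96*e3 - 273/64*e123


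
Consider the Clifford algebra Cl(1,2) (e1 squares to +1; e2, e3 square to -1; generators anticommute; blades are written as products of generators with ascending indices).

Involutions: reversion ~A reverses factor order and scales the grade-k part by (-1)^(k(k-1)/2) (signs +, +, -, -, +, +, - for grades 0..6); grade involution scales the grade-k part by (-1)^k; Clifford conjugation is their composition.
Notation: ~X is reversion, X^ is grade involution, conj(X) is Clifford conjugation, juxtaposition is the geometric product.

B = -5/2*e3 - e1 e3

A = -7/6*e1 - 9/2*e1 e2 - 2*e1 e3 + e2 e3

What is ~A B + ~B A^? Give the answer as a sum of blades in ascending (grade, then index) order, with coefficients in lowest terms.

first term: -2 + 5*e1 - 5/2*e2 + 7/6*e3 - e1 e2 + 35/12*e1 e3 + 9/2*e2 e3 - 45/4*e1 e2 e3
second term: -2 + 5*e1 - 5/2*e2 - 7/6*e3 + e1 e2 + 35/12*e1 e3 - 9/2*e2 e3 + 45/4*e1 e2 e3
Answer: -4 + 10*e1 - 5*e2 + 35/6*e1 e3


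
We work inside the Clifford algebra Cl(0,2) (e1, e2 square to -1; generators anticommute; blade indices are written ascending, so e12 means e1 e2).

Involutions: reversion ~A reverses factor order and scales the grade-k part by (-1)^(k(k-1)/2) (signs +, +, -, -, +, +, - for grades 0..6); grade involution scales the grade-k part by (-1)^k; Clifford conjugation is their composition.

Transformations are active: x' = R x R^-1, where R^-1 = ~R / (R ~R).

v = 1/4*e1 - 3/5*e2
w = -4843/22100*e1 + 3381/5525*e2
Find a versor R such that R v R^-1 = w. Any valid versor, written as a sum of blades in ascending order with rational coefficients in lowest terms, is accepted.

Why this works: both vectors square to -169/400, so q(v) = q(w) and R = v + w = 341/11050*e1 + 66/5525*e2 carries v to w — its own direction survives, the complement (v - w)/2 flips.
Answer: 341/11050*e1 + 66/5525*e2


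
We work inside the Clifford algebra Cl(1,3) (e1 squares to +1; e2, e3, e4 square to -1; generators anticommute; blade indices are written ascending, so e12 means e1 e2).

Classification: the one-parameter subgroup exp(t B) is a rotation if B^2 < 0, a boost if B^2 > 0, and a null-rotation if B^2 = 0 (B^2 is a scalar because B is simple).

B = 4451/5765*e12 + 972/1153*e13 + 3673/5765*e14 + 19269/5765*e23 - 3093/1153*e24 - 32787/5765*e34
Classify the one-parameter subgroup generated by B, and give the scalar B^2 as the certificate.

B^2 term by term: the squares give (4451/5765)^2*(e12)^2 + (972/1153)^2*(e13)^2 + (3673/5765)^2*(e14)^2 + (19269/5765)^2*(e23)^2 + (-3093/1153)^2*(e24)^2 + (-32787/5765)^2*(e34)^2 = 19811401/33235225*(+1) + 944784/1329409*(+1) + 13490929/33235225*(+1) + 371294361/33235225*(-1) + 9566649/1329409*(-1) + 1074987369/33235225*(-1) = -49 (each basis 2-blade squares to minus the product of its generators' squares); cross terms between blades sharing an index anticommute and cancel; the commuting (index-disjoint) pairs give grade-4 terms 2*c*c'*(blade product), which cancel blade by blade — e1234: -291869874/33235225 + 6012792/1329409 + 141550074/33235225 = 0 — confirming B is simple. So B^2 = -49.
Answer: rotation, certificate B^2 = -49. Note: conjugating B changes its blade decomposition but never the scalar B^2 = -49, whose sign settles the classification.


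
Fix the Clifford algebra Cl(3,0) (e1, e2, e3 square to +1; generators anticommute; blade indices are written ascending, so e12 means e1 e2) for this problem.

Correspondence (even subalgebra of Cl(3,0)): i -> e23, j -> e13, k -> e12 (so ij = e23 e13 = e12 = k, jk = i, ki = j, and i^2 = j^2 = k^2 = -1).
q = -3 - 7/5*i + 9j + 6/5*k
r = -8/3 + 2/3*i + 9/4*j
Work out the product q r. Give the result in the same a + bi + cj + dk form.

In blades: q = -3 + 6/5*e12 + 9*e13 - 7/5*e23, r = -8/3 + 9/4*e13 + 2/3*e23.
Distribute q over r term by term (generator squares from the signature, products reordered to ascending indices): (-3)*r = 8 - 27/4*e13 - 2*e23; (6/5*e12)*r = -16/5*e12 + 4/5*e13 - 27/10*e23; (9*e13)*r = -81/4 - 6*e12 - 24*e13; (-7/5*e23)*r = 14/15 - 63/20*e12 + 56/15*e23.
Sum: -679/60 - 247/20*e12 - 599/20*e13 - 29/30*e23; translating back through the correspondence:
Answer: -679/60 - 29/30*i - 599/20*j - 247/20*k


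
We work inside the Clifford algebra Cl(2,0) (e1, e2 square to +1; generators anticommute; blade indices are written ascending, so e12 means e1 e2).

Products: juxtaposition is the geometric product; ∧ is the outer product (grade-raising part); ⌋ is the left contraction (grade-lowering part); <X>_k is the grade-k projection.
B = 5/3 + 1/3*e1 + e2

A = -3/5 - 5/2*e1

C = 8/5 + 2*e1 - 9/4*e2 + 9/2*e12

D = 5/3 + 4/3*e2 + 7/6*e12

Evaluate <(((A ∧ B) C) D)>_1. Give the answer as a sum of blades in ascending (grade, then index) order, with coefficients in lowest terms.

step 1: -1 - 131/30*e1 - 3/5*e2 - 5/2*e12
step 2: 34/15 - 397/600*e1 - 334/25*e2 + 101/40*e12
step 3: -61133/3600 + 32131/1800*e1 - 72059/3600*e2 + 10747/1800*e12
step 4: 32131/1800*e1 - 72059/3600*e2
Answer: 32131/1800*e1 - 72059/3600*e2


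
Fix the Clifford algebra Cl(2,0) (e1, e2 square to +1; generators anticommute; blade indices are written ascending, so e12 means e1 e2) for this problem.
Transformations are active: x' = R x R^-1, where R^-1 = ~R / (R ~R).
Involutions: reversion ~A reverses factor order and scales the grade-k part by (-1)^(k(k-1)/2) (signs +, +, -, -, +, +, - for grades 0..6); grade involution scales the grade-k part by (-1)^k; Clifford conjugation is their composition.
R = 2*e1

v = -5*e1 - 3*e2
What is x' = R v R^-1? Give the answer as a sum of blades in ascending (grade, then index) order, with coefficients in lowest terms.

~R = 2*e1, and R ~R = 4, so R^-1 = ~R / (4).
R v = -10 - 6*e12
Answer: -5*e1 + 3*e2


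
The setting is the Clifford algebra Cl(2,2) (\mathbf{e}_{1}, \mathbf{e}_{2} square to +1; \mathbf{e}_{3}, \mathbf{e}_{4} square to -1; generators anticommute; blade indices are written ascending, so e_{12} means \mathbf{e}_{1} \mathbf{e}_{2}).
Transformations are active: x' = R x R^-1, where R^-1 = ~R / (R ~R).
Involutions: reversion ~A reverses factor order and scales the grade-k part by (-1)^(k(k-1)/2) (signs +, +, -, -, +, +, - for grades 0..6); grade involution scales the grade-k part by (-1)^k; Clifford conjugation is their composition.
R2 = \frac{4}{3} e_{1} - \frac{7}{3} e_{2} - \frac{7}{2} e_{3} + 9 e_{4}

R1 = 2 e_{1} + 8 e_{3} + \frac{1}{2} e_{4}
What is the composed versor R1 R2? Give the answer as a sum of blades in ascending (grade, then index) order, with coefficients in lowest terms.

Distribute over the terms of R1 (each basis-blade product reordered to ascending indices, repeated generators contracted through their squares):
(2 e_{1}) R2 = \frac{8}{3} - \frac{14}{3} e_{12} - 7 e_{13} + 18 e_{14}
(8 e_{3}) R2 = 28 - \frac{32}{3} e_{13} + \frac{56}{3} e_{23} + 72 e_{34}
(\frac{1}{2} e_{4}) R2 = -\frac{9}{2} - \frac{2}{3} e_{14} + \frac{7}{6} e_{24} + \frac{7}{4} e_{34}
Summing the partial products and collecting blades:
Answer: \frac{157}{6} - \frac{14}{3} e_{12} - \frac{53}{3} e_{13} + \frac{52}{3} e_{14} + \frac{56}{3} e_{23} + \frac{7}{6} e_{24} + \frac{295}{4} e_{34}


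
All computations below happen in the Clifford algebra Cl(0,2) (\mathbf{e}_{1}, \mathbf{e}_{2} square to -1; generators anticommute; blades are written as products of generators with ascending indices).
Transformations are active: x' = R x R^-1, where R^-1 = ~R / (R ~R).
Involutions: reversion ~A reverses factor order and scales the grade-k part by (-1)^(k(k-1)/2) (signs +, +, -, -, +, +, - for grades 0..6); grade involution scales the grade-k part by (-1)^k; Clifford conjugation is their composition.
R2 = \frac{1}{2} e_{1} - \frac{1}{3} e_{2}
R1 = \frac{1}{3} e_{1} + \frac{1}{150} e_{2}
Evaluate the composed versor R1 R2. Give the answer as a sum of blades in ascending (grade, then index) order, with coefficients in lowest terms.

Distribute over the terms of R1 (each basis-blade product reordered to ascending indices, repeated generators contracted through their squares):
(\frac{1}{3} e_{1}) R2 = -\frac{1}{6} - \frac{1}{9} e_{1} e_{2}
(\frac{1}{150} e_{2}) R2 = \frac{1}{450} - \frac{1}{300} e_{1} e_{2}
Summing the partial products and collecting blades:
Answer: -\frac{37}{225} - \frac{103}{900} e_{1} e_{2}


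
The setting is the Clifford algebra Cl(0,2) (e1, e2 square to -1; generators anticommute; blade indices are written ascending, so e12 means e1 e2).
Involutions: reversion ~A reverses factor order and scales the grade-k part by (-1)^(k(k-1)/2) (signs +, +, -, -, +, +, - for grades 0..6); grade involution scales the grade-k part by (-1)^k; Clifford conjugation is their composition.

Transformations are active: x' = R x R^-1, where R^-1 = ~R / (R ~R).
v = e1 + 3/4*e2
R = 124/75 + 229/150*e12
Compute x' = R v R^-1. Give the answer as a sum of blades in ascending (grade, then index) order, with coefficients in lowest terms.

~R = 124/75 - 229/150*e12, and R ~R = 22789/4500, so R^-1 = ~R / (22789/4500).
R v = 61/120*e1 + 83/30*e2
Answer: -15225/22789*e1 + 96305/91156*e2


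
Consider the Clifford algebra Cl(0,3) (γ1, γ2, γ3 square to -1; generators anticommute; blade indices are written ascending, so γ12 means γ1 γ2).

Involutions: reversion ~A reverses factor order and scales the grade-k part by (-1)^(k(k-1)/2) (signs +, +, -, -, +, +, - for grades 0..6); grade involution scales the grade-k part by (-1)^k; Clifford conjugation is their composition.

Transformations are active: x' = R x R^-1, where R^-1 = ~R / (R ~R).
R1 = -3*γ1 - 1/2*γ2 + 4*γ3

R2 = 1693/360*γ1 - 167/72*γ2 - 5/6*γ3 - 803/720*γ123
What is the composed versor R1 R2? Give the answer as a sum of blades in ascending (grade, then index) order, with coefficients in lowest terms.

Distribute over the terms of R1 (each basis-blade product reordered to ascending indices, repeated generators contracted through their squares):
(-3*γ1) R2 = 1693/120 + 167/24*γ12 + 5/2*γ13 - 803/240*γ23
(-1/2*γ2) R2 = -167/144 + 1693/720*γ12 + 803/1440*γ13 + 5/12*γ23
(4*γ3) R2 = 10/3 + 803/180*γ12 - 1693/90*γ13 + 167/18*γ23
Summing the partial products and collecting blades:
Answer: 11723/720 + 661/48*γ12 - 4537/288*γ13 + 4571/720*γ23


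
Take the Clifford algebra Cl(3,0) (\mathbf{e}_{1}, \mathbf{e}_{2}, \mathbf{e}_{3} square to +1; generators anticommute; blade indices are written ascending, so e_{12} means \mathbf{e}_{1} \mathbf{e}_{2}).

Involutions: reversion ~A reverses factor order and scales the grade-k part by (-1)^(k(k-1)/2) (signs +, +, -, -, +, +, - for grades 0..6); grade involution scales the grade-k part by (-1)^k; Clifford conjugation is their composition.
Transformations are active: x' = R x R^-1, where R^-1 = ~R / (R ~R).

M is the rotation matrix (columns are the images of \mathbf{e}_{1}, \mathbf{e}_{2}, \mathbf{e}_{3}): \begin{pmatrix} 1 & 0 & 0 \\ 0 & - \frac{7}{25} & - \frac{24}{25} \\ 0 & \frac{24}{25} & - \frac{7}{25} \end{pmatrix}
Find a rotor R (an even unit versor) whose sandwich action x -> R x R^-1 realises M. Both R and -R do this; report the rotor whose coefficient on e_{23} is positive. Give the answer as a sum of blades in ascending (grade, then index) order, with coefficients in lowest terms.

Method: write R = a + b12*e_{12} + b13*e_{13} + b23*e_{23} with a^2 + b12^2 + b13^2 + b23^2 = 1 (so R^-1 = ~R). Expanding the columns R e_j ~R gives tr M = 4a^2 - 1 and, from the antisymmetric part, M21 - M12 = -4a*b12, M13 - M31 = 4a*b13, M32 - M23 = -4a*b23.
Here tr M = \frac{11}{25}, so a^2 = (1 + tr M)/4 = \frac{9}{25} and a = ±\frac{3}{5}. Taking a = \frac{3}{5}: M21 - M12 = 0, M13 - M31 = 0, M32 - M23 = \frac{48}{25}, giving b12 = 0, b13 = 0, b23 = -\frac{4}{5}, i.e. R = \frac{3}{5} - \frac{4}{5} e_{23}.
Its e_{23} coefficient is negative, so report the other preimage -R.
Answer: -\frac{3}{5} + \frac{4}{5} e_{23}. Why the constraint matters: R and -R act identically through the sandwich — M has trace \frac{11}{25} either way — so only the sign condition on e_{23} picks one of the two preimages.


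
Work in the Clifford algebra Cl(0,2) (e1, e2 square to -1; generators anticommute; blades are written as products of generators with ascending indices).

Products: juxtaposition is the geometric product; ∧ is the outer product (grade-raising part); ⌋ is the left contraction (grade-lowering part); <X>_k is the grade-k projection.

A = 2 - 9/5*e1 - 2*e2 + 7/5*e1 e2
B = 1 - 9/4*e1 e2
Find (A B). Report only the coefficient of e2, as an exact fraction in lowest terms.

step 1: 103/20 + 27/10*e1 - 121/20*e2 - 31/10*e1 e2
Answer: -121/20


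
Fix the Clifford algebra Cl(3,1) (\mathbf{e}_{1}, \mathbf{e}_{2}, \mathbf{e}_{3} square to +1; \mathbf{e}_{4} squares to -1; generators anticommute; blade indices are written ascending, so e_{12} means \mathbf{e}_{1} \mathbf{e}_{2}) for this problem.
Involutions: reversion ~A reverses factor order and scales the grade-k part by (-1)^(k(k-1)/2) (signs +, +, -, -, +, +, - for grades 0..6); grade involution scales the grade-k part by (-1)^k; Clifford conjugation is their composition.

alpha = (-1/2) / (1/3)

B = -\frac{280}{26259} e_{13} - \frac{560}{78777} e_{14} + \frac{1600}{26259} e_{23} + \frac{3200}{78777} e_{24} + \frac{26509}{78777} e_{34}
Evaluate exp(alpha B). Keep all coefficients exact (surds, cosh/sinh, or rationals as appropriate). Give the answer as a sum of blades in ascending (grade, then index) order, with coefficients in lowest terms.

B^2 term by term: the squares give (-\frac{280}{26259})^2*(e_{13})^2 + (-\frac{560}{78777})^2*(e_{14})^2 + (\frac{1600}{26259})^2*(e_{23})^2 + (\frac{3200}{78777})^2*(e_{24})^2 + (\frac{26509}{78777})^2*(e_{34})^2 = \frac{78400}{689535081}*(-1) + \frac{313600}{6205815729}*(+1) + \frac{2560000}{689535081}*(-1) + \frac{10240000}{6205815729}*(+1) + \frac{702727081}{6205815729}*(+1) = \frac{1}{9} (each basis 2-blade squares to minus the product of its generators' squares); cross terms between blades sharing an index anticommute and cancel; the commuting (index-disjoint) pairs give grade-4 terms 2*c*c'*(blade product), which cancel blade by blade — e_{1234}: \frac{1792000}{2068605243} - \frac{1792000}{2068605243} = 0 — confirming B is simple. So B^2 = \frac{1}{9}.
B^2 = \frac{1}{9} — a positive square means the series sums to a boost: l = \frac{1}{3}, alpha*l = - \frac{1}{2}, so exp(alpha B) = cosh(- \frac{1}{2}) + (sinh(- \frac{1}{2})/(\frac{1}{3}))*B = \cosh{\left(\frac{1}{2} \right)} + (- 3 \sinh{\left(\frac{1}{2} \right)})*B.
Answer: \cosh{\left(\frac{1}{2} \right)} + \frac{280 \sinh{\left(\frac{1}{2} \right)}}{8753} e_{13} + \frac{560 \sinh{\left(\frac{1}{2} \right)}}{26259} e_{14} - \frac{1600 \sinh{\left(\frac{1}{2} \right)}}{8753} e_{23} - \frac{3200 \sinh{\left(\frac{1}{2} \right)}}{26259} e_{24} - \frac{26509 \sinh{\left(\frac{1}{2} \right)}}{26259} e_{34}


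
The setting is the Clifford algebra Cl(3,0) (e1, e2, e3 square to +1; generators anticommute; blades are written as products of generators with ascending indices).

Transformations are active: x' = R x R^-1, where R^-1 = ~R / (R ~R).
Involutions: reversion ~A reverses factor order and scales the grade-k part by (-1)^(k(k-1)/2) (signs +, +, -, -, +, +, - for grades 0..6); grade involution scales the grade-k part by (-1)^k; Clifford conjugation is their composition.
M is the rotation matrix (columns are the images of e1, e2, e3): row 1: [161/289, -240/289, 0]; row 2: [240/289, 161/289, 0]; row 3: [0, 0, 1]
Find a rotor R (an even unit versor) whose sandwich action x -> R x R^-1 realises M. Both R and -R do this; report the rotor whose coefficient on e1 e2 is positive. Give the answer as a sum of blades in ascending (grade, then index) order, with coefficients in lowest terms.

Method: write R = a + b12*e1 e2 + b13*e1 e3 + b23*e2 e3 with a^2 + b12^2 + b13^2 + b23^2 = 1 (so R^-1 = ~R). Expanding the columns R e_j ~R gives tr M = 4a^2 - 1 and, from the antisymmetric part, M21 - M12 = -4a*b12, M13 - M31 = 4a*b13, M32 - M23 = -4a*b23.
Here tr M = 611/289, so a^2 = (1 + tr M)/4 = 225/289 and a = ±15/17. Taking a = 15/17: M21 - M12 = 480/289, M13 - M31 = 0, M32 - M23 = 0, giving b12 = -8/17, b13 = 0, b23 = 0, i.e. R = 15/17 - 8/17*e1 e2.
Its e1 e2 coefficient is negative, so report the other preimage -R.
Answer: -15/17 + 8/17*e1 e2. Recall the cover is two-to-one: with M of trace 611/289, both preimages act alike, and the stated e1 e2 sign chooses the sheet.


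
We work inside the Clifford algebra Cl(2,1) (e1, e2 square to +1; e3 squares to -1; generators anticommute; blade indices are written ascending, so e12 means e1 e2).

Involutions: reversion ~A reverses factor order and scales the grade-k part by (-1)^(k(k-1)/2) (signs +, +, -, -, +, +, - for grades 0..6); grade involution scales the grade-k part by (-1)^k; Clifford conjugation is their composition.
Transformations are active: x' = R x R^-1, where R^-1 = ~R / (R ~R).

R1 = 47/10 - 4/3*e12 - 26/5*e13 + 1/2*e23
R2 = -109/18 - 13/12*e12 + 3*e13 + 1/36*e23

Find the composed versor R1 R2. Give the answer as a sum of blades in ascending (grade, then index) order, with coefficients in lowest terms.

Distribute over the terms of R1 (each basis-blade product reordered to ascending indices, repeated generators contracted through their squares):
(47/10) R2 = -5123/180 - 611/120*e12 + 141/10*e13 + 47/360*e23
(-4/3*e12) R2 = -13/9 + 218/27*e12 - 1/27*e13 + 4*e23
(-26/5*e13) R2 = -78/5 - 13/90*e12 + 1417/45*e13 + 169/30*e23
(1/2*e23) R2 = 1/72 - 3/2*e12 + 13/24*e13 - 109/36*e23
Summing the partial products and collecting blades:
Answer: -5459/120 + 289/216*e12 + 49781/1080*e13 + 485/72*e23


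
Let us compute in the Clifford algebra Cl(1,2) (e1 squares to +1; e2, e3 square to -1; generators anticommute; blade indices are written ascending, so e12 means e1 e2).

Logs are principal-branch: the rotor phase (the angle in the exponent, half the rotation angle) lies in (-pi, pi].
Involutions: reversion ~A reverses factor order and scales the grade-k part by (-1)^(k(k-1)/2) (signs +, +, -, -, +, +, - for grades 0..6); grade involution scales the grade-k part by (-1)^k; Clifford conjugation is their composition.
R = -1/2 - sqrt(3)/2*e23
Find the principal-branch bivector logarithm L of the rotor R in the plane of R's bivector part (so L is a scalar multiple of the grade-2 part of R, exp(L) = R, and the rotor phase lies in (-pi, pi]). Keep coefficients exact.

The scalar part of R is -1/2, and that scalar determines the rotor phase on the principal branch; recovering the unit plane as bivector-part over sine of the phase gives L = phase * plane.
Concretely: cos(phase) = -1/2 gives phase = ±2*pi/3, and since phase/sin(phase) is even the sign is immaterial: L = (phase/sin(phase)) * <R>_2 = (4*sqrt(3)*pi/9) * <R>_2.
Answer: -2*pi/3*e23


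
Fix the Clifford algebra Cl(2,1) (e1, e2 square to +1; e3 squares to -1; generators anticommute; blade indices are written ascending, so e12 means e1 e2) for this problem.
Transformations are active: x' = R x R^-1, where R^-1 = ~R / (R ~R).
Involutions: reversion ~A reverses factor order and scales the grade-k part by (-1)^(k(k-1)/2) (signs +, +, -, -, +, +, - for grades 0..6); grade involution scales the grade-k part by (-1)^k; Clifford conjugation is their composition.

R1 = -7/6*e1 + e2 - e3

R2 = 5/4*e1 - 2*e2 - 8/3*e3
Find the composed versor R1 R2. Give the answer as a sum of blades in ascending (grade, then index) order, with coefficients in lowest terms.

Distribute over the terms of R1 (each basis-blade product reordered to ascending indices, repeated generators contracted through their squares):
(-7/6*e1) R2 = -35/24 + 7/3*e12 + 28/9*e13
(e2) R2 = -2 - 5/4*e12 - 8/3*e23
(-e3) R2 = -8/3 + 5/4*e13 - 2*e23
Summing the partial products and collecting blades:
Answer: -49/8 + 13/12*e12 + 157/36*e13 - 14/3*e23


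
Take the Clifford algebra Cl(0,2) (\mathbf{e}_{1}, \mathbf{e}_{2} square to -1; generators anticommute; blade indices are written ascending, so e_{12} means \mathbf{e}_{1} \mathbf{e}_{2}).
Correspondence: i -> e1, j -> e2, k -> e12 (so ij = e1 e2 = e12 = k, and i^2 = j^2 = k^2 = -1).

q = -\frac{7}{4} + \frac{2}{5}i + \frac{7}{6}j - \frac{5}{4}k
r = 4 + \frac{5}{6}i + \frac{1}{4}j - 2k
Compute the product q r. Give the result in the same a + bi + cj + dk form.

In blades: q = -\frac{7}{4} + \frac{2}{5} e_{1} + \frac{7}{6} e_{2} - \frac{5}{4} e_{12}, r = 4 + \frac{5}{6} e_{1} + \frac{1}{4} e_{2} - 2 e_{12}.
Distribute q over r term by term (generator squares from the signature, products reordered to ascending indices): (-\frac{7}{4})*r = -7 - \frac{35}{24} e_{1} - \frac{7}{16} e_{2} + \frac{7}{2} e_{12}; (\frac{2}{5} e_{1})*r = -\frac{1}{3} + \frac{8}{5} e_{1} + \frac{4}{5} e_{2} + \frac{1}{10} e_{12}; (\frac{7}{6} e_{2})*r = -\frac{7}{24} - \frac{7}{3} e_{1} + \frac{14}{3} e_{2} - \frac{35}{36} e_{12}; (-\frac{5}{4} e_{12})*r = -\frac{5}{2} + \frac{5}{16} e_{1} - \frac{25}{24} e_{2} - 5 e_{12}.
Sum: -\frac{81}{8} - \frac{451}{240} e_{1} + \frac{319}{80} e_{2} - \frac{427}{180} e_{12}; translating back through the correspondence:
Answer: -\frac{81}{8} - \frac{451}{240}i + \frac{319}{80}j - \frac{427}{180}k
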